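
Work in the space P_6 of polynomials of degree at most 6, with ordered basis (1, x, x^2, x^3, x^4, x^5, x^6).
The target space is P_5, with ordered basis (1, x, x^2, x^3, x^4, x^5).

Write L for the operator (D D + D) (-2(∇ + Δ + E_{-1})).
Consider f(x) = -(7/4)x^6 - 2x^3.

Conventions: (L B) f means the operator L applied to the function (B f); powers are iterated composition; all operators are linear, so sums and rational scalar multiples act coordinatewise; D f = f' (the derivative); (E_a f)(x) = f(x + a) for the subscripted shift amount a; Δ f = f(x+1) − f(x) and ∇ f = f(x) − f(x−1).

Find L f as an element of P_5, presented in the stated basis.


∇ f = -(21/2)x^5 + (105/4)x^4 - 35x^3 + (81/4)x^2 - (9/2)x - 1/4
Δ f = -(21/2)x^5 - (105/4)x^4 - 35x^3 - (129/4)x^2 - (33/2)x - 15/4
E_{-1} f = -(7/4)x^6 + (21/2)x^5 - (105/4)x^4 + 33x^3 - (81/4)x^2 + (9/2)x + 1/4
(∇ + Δ + E_{-1}) f = -(7/4)x^6 - (21/2)x^5 - (105/4)x^4 - 37x^3 - (129/4)x^2 - (33/2)x - 15/4
(-2(∇ + Δ + E_{-1})) f = (7/2)x^6 + 21x^5 + (105/2)x^4 + 74x^3 + (129/2)x^2 + 33x + 15/2
D (-2(∇ + Δ + E_{-1})) f = 21x^5 + 105x^4 + 210x^3 + 222x^2 + 129x + 33
D D (-2(∇ + Δ + E_{-1})) f = 105x^4 + 420x^3 + 630x^2 + 444x + 129
D (-2(∇ + Δ + E_{-1})) f = 21x^5 + 105x^4 + 210x^3 + 222x^2 + 129x + 33
(D D + D) (-2(∇ + Δ + E_{-1})) f = 21x^5 + 210x^4 + 630x^3 + 852x^2 + 573x + 162

the result is g(x) = 21x^5 + 210x^4 + 630x^3 + 852x^2 + 573x + 162


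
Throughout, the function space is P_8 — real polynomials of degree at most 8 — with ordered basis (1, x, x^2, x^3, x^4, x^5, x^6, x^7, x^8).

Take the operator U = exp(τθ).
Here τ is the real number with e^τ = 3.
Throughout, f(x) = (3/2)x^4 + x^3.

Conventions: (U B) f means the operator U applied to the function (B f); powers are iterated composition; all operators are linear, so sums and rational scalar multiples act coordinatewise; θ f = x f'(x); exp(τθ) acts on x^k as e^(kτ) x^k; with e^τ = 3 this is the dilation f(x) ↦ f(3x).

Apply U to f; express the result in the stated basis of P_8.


exp(τθ) x^k = e^(kτ) x^k; with e^τ = 3 this sends x^k to 3^k x^k
x^3 ↦ 27 x^3
x^4 ↦ 81 x^4
applying this coordinatewise to f: exp(τθ) f = (243/2)x^4 + 27x^3

g(x) = (243/2)x^4 + 27x^3


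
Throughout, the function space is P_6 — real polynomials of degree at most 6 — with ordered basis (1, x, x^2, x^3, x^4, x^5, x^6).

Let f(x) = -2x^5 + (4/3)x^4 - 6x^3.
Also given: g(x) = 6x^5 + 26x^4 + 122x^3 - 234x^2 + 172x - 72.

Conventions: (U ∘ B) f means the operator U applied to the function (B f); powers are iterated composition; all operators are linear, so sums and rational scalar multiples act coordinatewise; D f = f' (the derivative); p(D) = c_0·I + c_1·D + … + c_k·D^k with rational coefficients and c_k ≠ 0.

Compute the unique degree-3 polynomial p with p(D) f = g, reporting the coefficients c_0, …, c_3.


c_0 = -3, c_1 = -3, c_2 = -3, c_3 = 2

D^0 f = -2x^5 + (4/3)x^4 - 6x^3
D^1 f = -10x^4 + (16/3)x^3 - 18x^2
D^2 f = -40x^3 + 16x^2 - 36x
D^3 f = -120x^2 + 32x - 36
matching coefficients of g against c_0 f + c_1 Df + … from the top degree down determines the c_i
solution: c_0 = -3, c_1 = -3, c_2 = -3, c_3 = 2


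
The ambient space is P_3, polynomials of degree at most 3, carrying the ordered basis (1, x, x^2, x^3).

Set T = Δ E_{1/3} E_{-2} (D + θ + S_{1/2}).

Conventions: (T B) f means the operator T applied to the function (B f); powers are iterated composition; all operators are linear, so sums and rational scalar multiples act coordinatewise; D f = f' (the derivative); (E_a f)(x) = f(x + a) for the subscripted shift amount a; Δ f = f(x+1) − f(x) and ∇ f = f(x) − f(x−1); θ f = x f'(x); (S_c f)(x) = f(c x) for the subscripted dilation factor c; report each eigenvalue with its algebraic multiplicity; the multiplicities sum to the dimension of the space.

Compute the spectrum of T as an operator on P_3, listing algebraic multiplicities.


image of 1: 0
image of x: 3/2
image of x^2: (9/2)x - 13/4
image of x^3: (75/8)x^2 - (127/8)x + 157/24
the matrix is upper triangular; its diagonal is (0, 0, 0, 0)
for a triangular matrix the eigenvalues are the diagonal entries, with algebraic multiplicity their repetition count

λ = 0 (multiplicity 4)


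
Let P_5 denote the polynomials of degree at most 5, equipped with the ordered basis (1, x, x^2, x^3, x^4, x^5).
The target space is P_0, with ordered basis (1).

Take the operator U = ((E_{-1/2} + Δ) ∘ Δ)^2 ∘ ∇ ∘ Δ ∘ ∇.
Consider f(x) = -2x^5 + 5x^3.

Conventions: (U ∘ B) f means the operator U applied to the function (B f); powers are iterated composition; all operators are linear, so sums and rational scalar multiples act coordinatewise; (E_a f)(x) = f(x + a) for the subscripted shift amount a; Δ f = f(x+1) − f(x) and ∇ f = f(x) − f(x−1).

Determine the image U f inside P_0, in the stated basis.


the image equals g(x) = -240

∇ f = -10x^4 + 20x^3 - 5x^2 - 5x + 3
Δ ∇ f = -40x^3 + 10x
∇ Δ ∇ f = -120x^2 + 120x - 30
Δ (∇ ∘ Δ ∘ ∇) f = -240x
E_{-1/2} Δ (∇ ∘ Δ ∘ ∇) f = -240x + 120
Δ Δ (∇ ∘ Δ ∘ ∇) f = -240
(E_{-1/2} + Δ) Δ (∇ ∘ Δ ∘ ∇) f = -240x - 120
Δ ((E_{-1/2} + Δ) ∘ Δ) (∇ ∘ Δ ∘ ∇) f = -240
E_{-1/2} Δ ((E_{-1/2} + Δ) ∘ Δ) (∇ ∘ Δ ∘ ∇) f = -240
Δ Δ ((E_{-1/2} + Δ) ∘ Δ) (∇ ∘ Δ ∘ ∇) f = 0
(E_{-1/2} + Δ) Δ ((E_{-1/2} + Δ) ∘ Δ) (∇ ∘ Δ ∘ ∇) f = -240


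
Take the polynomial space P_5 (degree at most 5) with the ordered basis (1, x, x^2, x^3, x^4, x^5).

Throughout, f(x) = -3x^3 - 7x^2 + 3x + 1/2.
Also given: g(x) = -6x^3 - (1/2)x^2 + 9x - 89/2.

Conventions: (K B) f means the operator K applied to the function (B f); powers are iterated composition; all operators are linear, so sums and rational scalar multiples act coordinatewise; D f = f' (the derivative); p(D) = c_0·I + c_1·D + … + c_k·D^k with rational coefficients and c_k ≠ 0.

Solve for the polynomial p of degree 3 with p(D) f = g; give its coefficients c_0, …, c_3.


D^0 f = -3x^3 - 7x^2 + 3x + 1/2
D^1 f = -9x^2 - 14x + 3
D^2 f = -18x - 14
D^3 f = -18
matching coefficients of g against c_0 f + c_1 Df + … from the top degree down determines the c_i
solution: c_0 = 2, c_1 = -3/2, c_2 = 1, c_3 = 3/2

p(D) = 2·I − (3/2)·D + D^2 + (3/2)·D^3, i.e. c_0 = 2, c_1 = -3/2, c_2 = 1, c_3 = 3/2


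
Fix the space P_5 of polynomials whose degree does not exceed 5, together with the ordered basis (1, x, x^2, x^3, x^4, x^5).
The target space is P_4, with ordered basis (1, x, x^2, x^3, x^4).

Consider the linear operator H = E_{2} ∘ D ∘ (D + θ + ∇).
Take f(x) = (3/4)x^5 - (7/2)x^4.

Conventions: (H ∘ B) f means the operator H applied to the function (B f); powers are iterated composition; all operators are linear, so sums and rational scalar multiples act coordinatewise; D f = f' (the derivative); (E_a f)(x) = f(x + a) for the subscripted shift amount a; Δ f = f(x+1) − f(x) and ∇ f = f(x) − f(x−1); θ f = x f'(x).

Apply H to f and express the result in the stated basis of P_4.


g(x) = (75/4)x^4 + 124x^3 + (375/2)x^2 - 81x - 951/4

D f = (15/4)x^4 - 14x^3
θ f = (15/4)x^5 - 14x^4
∇ f = (15/4)x^4 - (43/2)x^3 + (57/2)x^2 - (71/4)x + 17/4
(D + θ + ∇) f = (15/4)x^5 - (13/2)x^4 - (71/2)x^3 + (57/2)x^2 - (71/4)x + 17/4
D (D + θ + ∇) f = (75/4)x^4 - 26x^3 - (213/2)x^2 + 57x - 71/4
E_{2} D (D + θ + ∇) f = (75/4)x^4 + 124x^3 + (375/2)x^2 - 81x - 951/4


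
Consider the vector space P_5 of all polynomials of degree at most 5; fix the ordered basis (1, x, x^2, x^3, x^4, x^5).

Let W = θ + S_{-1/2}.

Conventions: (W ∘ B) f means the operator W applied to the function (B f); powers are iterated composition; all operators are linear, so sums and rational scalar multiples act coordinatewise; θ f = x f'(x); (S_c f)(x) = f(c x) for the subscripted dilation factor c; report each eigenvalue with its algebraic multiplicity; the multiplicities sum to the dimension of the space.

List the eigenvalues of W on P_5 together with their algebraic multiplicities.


image of 1: 1
image of x: (1/2)x
image of x^2: (9/4)x^2
image of x^3: (23/8)x^3
image of x^4: (65/16)x^4
image of x^5: (159/32)x^5
the matrix is upper triangular; its diagonal is (1, 1/2, 9/4, 23/8, 65/16, 159/32)
for a triangular matrix the eigenvalues are the diagonal entries, with algebraic multiplicity their repetition count

λ = 1/2 (multiplicity 1), λ = 1 (multiplicity 1), λ = 9/4 (multiplicity 1), λ = 23/8 (multiplicity 1), λ = 65/16 (multiplicity 1), λ = 159/32 (multiplicity 1)


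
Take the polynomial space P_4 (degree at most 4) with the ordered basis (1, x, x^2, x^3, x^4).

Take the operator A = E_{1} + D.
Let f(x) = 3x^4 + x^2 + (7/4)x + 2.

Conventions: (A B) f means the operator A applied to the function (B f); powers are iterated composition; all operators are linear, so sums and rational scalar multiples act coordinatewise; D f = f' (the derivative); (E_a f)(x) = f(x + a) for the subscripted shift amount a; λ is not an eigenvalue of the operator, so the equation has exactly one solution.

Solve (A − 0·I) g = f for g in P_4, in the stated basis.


write g with unknown coordinates in the stated basis and equate coefficients in (A − 0·I) g = f
solving from the highest basis element down gives g = 3x^4 - 24x^3 + 127x^2 - (1785/4)x + 1577/2
check: A g = 3x^4 + x^2 + (7/4)x + 2
so A g − 0·g = 3x^4 + x^2 + (7/4)x + 2 = f ✓

the image equals g(x) = 3x^4 - 24x^3 + 127x^2 - (1785/4)x + 1577/2


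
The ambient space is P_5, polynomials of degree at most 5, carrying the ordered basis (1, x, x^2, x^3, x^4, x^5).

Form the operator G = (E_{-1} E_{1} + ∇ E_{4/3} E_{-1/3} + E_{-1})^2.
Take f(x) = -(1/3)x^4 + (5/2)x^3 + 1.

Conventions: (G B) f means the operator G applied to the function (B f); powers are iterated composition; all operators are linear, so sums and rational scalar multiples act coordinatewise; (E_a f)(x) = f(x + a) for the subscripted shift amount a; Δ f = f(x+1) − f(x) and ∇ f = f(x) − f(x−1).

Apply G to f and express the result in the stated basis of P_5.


E_{1} f = -(1/3)x^4 + (7/6)x^3 + (11/2)x^2 + (37/6)x + 19/6
E_{-1} E_{1} f = -(1/3)x^4 + (5/2)x^3 + 1
E_{-1/3} f = -(1/3)x^4 + (53/18)x^3 - (49/18)x^2 + (143/162)x + 439/486
E_{4/3} E_{-1/3} f = -(1/3)x^4 + (7/6)x^3 + (11/2)x^2 + (37/6)x + 19/6
∇ E_{4/3} E_{-1/3} f = -(4/3)x^3 + (11/2)x^2 + (37/6)x + 13/6
E_{-1} f = -(1/3)x^4 + (23/6)x^3 - (19/2)x^2 + (53/6)x - 11/6
(E_{-1} E_{1} + ∇ E_{4/3} E_{-1/3} + E_{-1}) f = -(2/3)x^4 + 5x^3 - 4x^2 + 15x + 4/3
E_{1} (E_{-1} E_{1} + ∇ E_{4/3} E_{-1/3} + E_{-1}) f = -(2/3)x^4 + (7/3)x^3 + 7x^2 + (58/3)x + 50/3
E_{-1} E_{1} (E_{-1} E_{1} + ∇ E_{4/3} E_{-1/3} + E_{-1}) f = -(2/3)x^4 + 5x^3 - 4x^2 + 15x + 4/3
E_{-1/3} (E_{-1} E_{1} + ∇ E_{4/3} E_{-1/3} + E_{-1}) f = -(2/3)x^4 + (53/9)x^3 - (85/9)x^2 + (1574/81)x - 1046/243
E_{4/3} E_{-1/3} (E_{-1} E_{1} + ∇ E_{4/3} E_{-1/3} + E_{-1}) f = -(2/3)x^4 + (7/3)x^3 + 7x^2 + (58/3)x + 50/3
∇ E_{4/3} E_{-1/3} (E_{-1} E_{1} + ∇ E_{4/3} E_{-1/3} + E_{-1}) f = -(8/3)x^3 + 11x^2 + (13/3)x + 46/3
E_{-1} (E_{-1} E_{1} + ∇ E_{4/3} E_{-1/3} + E_{-1}) f = -(2/3)x^4 + (23/3)x^3 - 23x^2 + (122/3)x - 70/3
(E_{-1} E_{1} + ∇ E_{4/3} E_{-1/3} + E_{-1}) (E_{-1} E_{1} + ∇ E_{4/3} E_{-1/3} + E_{-1}) f = -(4/3)x^4 + 10x^3 - 16x^2 + 60x - 20/3

the result is g(x) = -(4/3)x^4 + 10x^3 - 16x^2 + 60x - 20/3


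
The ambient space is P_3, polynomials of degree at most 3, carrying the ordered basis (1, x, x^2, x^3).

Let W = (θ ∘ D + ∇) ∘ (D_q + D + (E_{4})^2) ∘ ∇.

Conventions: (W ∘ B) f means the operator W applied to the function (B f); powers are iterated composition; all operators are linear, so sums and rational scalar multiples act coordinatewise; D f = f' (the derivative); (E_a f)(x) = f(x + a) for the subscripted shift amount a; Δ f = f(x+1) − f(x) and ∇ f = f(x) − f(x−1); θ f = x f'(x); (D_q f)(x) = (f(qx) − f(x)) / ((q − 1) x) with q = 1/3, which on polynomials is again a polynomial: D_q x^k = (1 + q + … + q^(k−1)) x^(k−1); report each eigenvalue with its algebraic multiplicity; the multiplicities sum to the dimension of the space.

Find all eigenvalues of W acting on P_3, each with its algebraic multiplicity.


image of 1: 0
image of x: 0
image of x^2: 2
image of x^3: 12x + 52
the matrix is upper triangular; its diagonal is (0, 0, 0, 0)
for a triangular matrix the eigenvalues are the diagonal entries, with algebraic multiplicity their repetition count

λ = 0 (multiplicity 4)


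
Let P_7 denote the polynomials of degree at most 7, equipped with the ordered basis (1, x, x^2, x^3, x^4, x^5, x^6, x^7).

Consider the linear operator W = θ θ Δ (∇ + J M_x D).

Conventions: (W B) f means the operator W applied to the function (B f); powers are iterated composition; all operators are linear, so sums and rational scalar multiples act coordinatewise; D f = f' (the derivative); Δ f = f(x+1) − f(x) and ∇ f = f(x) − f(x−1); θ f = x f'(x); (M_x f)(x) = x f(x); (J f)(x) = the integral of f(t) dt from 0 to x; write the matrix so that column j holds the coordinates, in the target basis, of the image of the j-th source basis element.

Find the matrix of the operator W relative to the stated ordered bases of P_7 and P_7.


image of 1: 0
image of x: x
image of x^2: 8x^2 + 2x
image of x^3: 27x^3 + 18x^2 + 9x
image of x^4: 64x^4 + 72x^3 + 80x^2 + 4x
image of x^5: 125x^5 + 200x^4 + 330x^3 + 50x^2 + 15x
image of x^6: 216x^6 + 450x^5 + 960x^4 + 270x^3 + 192x^2 + 6x
image of x^7: 343x^7 + 882x^6 + 2275x^5 + 980x^4 + 1071x^3 + 98x^2 + 21x
each image's coordinates form column j of the matrix

the matrix is [[0, 0, 0, 0, 0, 0, 0, 0]; [0, 1, 2, 9, 4, 15, 6, 21]; [0, 0, 8, 18, 80, 50, 192, 98]; [0, 0, 0, 27, 72, 330, 270, 1071]; [0, 0, 0, 0, 64, 200, 960, 980]; [0, 0, 0, 0, 0, 125, 450, 2275]; [0, 0, 0, 0, 0, 0, 216, 882]; [0, 0, 0, 0, 0, 0, 0, 343]] (rows listed top to bottom)


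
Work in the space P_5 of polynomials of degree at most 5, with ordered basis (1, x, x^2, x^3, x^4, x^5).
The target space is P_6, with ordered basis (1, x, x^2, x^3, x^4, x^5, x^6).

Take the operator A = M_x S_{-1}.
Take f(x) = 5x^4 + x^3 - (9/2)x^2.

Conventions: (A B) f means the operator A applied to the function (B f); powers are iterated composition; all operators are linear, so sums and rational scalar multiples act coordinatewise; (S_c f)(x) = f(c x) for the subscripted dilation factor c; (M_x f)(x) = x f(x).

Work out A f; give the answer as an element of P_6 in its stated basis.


g(x) = 5x^5 - x^4 - (9/2)x^3

S_{-1} f = 5x^4 - x^3 - (9/2)x^2
M_x S_{-1} f = 5x^5 - x^4 - (9/2)x^3


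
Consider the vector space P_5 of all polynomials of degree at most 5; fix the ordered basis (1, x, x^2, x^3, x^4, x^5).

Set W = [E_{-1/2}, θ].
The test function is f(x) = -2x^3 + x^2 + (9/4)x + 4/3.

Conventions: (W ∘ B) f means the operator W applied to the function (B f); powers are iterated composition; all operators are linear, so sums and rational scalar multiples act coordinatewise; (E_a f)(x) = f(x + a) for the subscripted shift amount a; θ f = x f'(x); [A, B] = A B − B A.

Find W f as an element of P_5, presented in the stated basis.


the image equals g(x) = 3x^2 - 4x + 1/8

θ f = -6x^3 + 2x^2 + (9/4)x
E_{-1/2} θ f = -6x^3 + 11x^2 - (17/4)x + 1/8
E_{-1/2} f = -2x^3 + 4x^2 - (1/4)x + 17/24
θ E_{-1/2} f = -6x^3 + 8x^2 - (1/4)x
[E_{-1/2}, θ] f = 3x^2 - 4x + 1/8


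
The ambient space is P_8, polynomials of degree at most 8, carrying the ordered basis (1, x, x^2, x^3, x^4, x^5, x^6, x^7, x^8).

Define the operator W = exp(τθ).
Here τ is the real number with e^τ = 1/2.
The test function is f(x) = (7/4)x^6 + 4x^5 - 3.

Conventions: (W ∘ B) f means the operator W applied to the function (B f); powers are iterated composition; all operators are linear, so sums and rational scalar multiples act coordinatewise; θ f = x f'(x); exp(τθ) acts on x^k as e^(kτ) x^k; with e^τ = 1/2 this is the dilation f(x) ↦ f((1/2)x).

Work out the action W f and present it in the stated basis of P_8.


exp(τθ) x^k = e^(kτ) x^k; with e^τ = 1/2 this sends x^k to (1/2)^k x^k
x^5 ↦ 1/32 x^5
x^6 ↦ 1/64 x^6
applying this coordinatewise to f: exp(τθ) f = (7/256)x^6 + (1/8)x^5 - 3

the result is g(x) = (7/256)x^6 + (1/8)x^5 - 3


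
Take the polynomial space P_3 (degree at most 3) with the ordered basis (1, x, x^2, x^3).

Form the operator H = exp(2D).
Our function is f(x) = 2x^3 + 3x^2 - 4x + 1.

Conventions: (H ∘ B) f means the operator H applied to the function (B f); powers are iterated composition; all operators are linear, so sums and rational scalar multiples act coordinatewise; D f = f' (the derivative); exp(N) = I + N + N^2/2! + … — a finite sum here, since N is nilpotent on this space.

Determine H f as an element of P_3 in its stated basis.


order-1 term: 12x^2 + 12x - 8
order-2 term: 24x + 12
order-3 term: 16
the series for exp(2D) f terminates at order 3
exp(2D) f = 2x^3 + 15x^2 + 32x + 21

the result is g(x) = 2x^3 + 15x^2 + 32x + 21


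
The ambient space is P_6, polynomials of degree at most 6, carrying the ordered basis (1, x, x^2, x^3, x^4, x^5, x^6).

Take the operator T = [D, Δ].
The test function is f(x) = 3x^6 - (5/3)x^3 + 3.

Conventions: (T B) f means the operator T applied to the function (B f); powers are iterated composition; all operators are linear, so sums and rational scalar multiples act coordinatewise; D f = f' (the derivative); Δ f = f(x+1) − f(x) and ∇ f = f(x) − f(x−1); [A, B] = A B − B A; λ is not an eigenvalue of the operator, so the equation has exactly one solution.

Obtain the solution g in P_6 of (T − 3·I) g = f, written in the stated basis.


write g with unknown coordinates in the stated basis and equate coefficients in (T − 3·I) g = f
solving from the highest basis element down gives g = -x^6 + (5/9)x^3 - 1
check: T g = 0
so T g − 3·g = 3x^6 - (5/3)x^3 + 3 = f ✓

g(x) = -x^6 + (5/9)x^3 - 1


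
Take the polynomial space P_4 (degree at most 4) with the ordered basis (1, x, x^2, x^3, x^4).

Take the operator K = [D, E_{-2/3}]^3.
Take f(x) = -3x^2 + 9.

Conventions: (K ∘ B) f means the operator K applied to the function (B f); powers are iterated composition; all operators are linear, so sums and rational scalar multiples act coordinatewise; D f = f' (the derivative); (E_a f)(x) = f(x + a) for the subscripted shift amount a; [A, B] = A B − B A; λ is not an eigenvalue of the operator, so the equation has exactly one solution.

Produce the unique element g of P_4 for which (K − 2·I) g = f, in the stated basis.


write g with unknown coordinates in the stated basis and equate coefficients in (K − 2·I) g = f
solving from the highest basis element down gives g = (3/2)x^2 - 9/2
check: K g = 0
so K g − 2·g = -3x^2 + 9 = f ✓

the result is g(x) = (3/2)x^2 - 9/2


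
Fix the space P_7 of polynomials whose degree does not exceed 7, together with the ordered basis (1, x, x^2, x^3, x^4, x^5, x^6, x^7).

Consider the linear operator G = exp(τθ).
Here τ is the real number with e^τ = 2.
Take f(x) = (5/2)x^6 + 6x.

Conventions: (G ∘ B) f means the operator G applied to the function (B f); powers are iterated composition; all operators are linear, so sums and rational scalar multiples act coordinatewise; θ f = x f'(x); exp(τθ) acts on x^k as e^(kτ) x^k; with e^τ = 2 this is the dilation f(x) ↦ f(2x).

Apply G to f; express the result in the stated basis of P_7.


exp(τθ) x^k = e^(kτ) x^k; with e^τ = 2 this sends x^k to 2^k x^k
x ↦ 2 x
x^6 ↦ 64 x^6
applying this coordinatewise to f: exp(τθ) f = 160x^6 + 12x

the image equals g(x) = 160x^6 + 12x


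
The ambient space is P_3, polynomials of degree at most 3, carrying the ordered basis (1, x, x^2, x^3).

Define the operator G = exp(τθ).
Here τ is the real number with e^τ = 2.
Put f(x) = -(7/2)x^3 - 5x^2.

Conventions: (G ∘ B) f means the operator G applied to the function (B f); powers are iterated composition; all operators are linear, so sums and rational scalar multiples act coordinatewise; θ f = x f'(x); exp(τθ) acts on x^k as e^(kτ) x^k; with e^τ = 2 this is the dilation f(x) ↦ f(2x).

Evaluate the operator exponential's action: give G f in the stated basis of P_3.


g(x) = -28x^3 - 20x^2

exp(τθ) x^k = e^(kτ) x^k; with e^τ = 2 this sends x^k to 2^k x^k
x^2 ↦ 4 x^2
x^3 ↦ 8 x^3
applying this coordinatewise to f: exp(τθ) f = -28x^3 - 20x^2


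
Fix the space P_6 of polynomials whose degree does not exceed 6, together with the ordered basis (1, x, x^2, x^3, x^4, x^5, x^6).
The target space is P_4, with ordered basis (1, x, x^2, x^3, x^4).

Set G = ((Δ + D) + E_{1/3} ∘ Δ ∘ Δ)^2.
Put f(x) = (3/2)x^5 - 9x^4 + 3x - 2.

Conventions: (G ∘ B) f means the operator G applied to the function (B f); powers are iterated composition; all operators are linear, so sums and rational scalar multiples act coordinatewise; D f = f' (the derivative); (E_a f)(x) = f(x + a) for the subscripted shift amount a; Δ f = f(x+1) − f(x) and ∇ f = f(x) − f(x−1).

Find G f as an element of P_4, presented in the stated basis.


Δ f = (15/2)x^4 - 21x^3 - 39x^2 - (57/2)x - 9/2
D f = (15/2)x^4 - 36x^3 + 3
(Δ + D) f = 15x^4 - 57x^3 - 39x^2 - (57/2)x - 3/2
Δ f = (15/2)x^4 - 21x^3 - 39x^2 - (57/2)x - 9/2
Δ Δ f = 30x^3 - 18x^2 - 111x - 81
E_{1/3} Δ Δ f = 30x^3 + 12x^2 - 113x - 1070/9
((Δ + D) + E_{1/3} ∘ Δ ∘ Δ) f = 15x^4 - 27x^3 - 27x^2 - (283/2)x - 2167/18
Δ ((Δ + D) + E_{1/3} ∘ Δ ∘ Δ) f = 60x^3 + 9x^2 - 75x - 361/2
D ((Δ + D) + E_{1/3} ∘ Δ ∘ Δ) f = 60x^3 - 81x^2 - 54x - 283/2
(Δ + D) ((Δ + D) + E_{1/3} ∘ Δ ∘ Δ) f = 120x^3 - 72x^2 - 129x - 322
Δ ((Δ + D) + E_{1/3} ∘ Δ ∘ Δ) f = 60x^3 + 9x^2 - 75x - 361/2
Δ Δ ((Δ + D) + E_{1/3} ∘ Δ ∘ Δ) f = 180x^2 + 198x - 6
E_{1/3} Δ Δ ((Δ + D) + E_{1/3} ∘ Δ ∘ Δ) f = 180x^2 + 318x + 80
((Δ + D) + E_{1/3} ∘ Δ ∘ Δ) ((Δ + D) + E_{1/3} ∘ Δ ∘ Δ) f = 120x^3 + 108x^2 + 189x - 242

the result is g(x) = 120x^3 + 108x^2 + 189x - 242


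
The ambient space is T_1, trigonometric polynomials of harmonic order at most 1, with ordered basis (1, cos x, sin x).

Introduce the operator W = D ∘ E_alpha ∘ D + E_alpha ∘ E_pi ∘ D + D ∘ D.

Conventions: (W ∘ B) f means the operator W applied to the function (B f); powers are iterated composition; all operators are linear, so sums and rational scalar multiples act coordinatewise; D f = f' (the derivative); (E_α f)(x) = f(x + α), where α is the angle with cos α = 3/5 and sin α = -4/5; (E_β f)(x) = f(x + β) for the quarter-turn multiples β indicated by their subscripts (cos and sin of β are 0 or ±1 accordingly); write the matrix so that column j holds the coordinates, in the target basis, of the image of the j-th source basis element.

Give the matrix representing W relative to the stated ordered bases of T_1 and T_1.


image of 1: 0
image of cos x: -(12/5)cos x - (1/5)sin x
image of sin x: (1/5)cos x - (12/5)sin x
each image's coordinates form column j of the matrix

the matrix is [[0, 0, 0]; [0, -12/5, 1/5]; [0, -1/5, -12/5]] (rows listed top to bottom)


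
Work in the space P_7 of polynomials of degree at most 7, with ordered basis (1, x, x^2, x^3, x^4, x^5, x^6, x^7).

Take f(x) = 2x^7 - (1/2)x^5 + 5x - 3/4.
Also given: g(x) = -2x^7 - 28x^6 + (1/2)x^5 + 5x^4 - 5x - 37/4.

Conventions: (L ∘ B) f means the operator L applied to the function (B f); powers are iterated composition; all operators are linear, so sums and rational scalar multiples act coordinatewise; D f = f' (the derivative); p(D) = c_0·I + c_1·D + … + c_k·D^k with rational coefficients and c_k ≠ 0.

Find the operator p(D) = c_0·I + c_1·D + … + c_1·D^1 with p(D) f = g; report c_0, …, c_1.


D^0 f = 2x^7 - (1/2)x^5 + 5x - 3/4
D^1 f = 14x^6 - (5/2)x^4 + 5
matching coefficients of g against c_0 f + c_1 Df + … from the top degree down determines the c_i
solution: c_0 = -1, c_1 = -2

c_0 = -1, c_1 = -2


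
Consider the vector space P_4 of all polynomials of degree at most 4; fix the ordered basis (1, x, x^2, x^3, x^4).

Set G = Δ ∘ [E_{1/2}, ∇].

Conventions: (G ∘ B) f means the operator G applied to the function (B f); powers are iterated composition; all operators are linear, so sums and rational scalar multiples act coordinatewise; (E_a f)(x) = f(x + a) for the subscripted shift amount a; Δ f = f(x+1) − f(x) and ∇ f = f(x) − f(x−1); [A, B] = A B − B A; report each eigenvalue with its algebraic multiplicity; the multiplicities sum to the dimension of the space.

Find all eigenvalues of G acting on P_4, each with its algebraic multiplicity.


λ = 0 (multiplicity 5)

image of 1: 0
image of x: 0
image of x^2: 0
image of x^3: 0
image of x^4: 0
the matrix is upper triangular; its diagonal is (0, 0, 0, 0, 0)
for a triangular matrix the eigenvalues are the diagonal entries, with algebraic multiplicity their repetition count


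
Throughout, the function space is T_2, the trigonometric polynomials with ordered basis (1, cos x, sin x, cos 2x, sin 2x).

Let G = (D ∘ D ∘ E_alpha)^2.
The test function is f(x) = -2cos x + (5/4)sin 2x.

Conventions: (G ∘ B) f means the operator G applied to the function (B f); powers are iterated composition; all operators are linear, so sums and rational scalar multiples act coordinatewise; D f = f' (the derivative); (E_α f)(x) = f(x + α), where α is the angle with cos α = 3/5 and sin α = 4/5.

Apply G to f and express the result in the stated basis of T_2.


the image equals g(x) = (14/25)cos x + (48/25)sin x - (1344/125)cos 2x - (2108/125)sin 2x

E_alpha f = -(6/5)cos x + (8/5)sin x + (6/5)cos 2x - (7/20)sin 2x
D E_alpha f = (8/5)cos x + (6/5)sin x - (7/10)cos 2x - (12/5)sin 2x
D D E_alpha f = (6/5)cos x - (8/5)sin x - (24/5)cos 2x + (7/5)sin 2x
E_alpha (D ∘ D ∘ E_alpha) f = -(14/25)cos x - (48/25)sin x + (336/125)cos 2x + (527/125)sin 2x
D E_alpha (D ∘ D ∘ E_alpha) f = -(48/25)cos x + (14/25)sin x + (1054/125)cos 2x - (672/125)sin 2x
D D E_alpha (D ∘ D ∘ E_alpha) f = (14/25)cos x + (48/25)sin x - (1344/125)cos 2x - (2108/125)sin 2x


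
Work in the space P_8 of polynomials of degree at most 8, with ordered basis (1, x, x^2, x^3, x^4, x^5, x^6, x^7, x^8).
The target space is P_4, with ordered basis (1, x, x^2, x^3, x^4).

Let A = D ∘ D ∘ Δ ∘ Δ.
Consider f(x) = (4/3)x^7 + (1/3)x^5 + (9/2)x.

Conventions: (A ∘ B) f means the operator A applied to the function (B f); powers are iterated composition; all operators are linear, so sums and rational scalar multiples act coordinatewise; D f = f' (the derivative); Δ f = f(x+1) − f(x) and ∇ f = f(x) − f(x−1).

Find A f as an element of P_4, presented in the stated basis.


Δ f = (28/3)x^6 + 28x^5 + (145/3)x^4 + 50x^3 + (94/3)x^2 + 11x + 37/6
Δ Δ f = 56x^5 + 280x^4 + 660x^3 + 860x^2 + 602x + 178
D Δ Δ f = 280x^4 + 1120x^3 + 1980x^2 + 1720x + 602
D D Δ Δ f = 1120x^3 + 3360x^2 + 3960x + 1720

g(x) = 1120x^3 + 3360x^2 + 3960x + 1720


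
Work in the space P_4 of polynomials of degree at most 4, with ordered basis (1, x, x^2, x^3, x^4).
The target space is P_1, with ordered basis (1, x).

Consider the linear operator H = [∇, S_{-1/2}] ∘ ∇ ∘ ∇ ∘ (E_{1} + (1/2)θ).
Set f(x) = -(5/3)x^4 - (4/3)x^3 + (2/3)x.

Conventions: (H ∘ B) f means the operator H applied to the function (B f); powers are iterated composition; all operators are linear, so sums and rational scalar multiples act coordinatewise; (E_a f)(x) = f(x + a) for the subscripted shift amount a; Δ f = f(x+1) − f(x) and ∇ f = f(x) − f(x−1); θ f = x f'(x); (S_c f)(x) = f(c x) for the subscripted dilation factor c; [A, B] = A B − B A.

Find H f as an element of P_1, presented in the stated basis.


E_{1} f = -(5/3)x^4 - 8x^3 - 14x^2 - 10x - 7/3
θ f = -(20/3)x^4 - 4x^3 + (2/3)x
((1/2)θ) f = -(10/3)x^4 - 2x^3 + (1/3)x
(E_{1} + (1/2)θ) f = -5x^4 - 10x^3 - 14x^2 - (29/3)x - 7/3
∇ (E_{1} + (1/2)θ) f = -20x^3 - 18x - 2/3
∇ ∇ (E_{1} + (1/2)θ) f = -60x^2 + 60x - 38
S_{-1/2} (∇ ∘ ∇ ∘ (E_{1} + (1/2)θ)) f = -15x^2 - 30x - 38
∇ S_{-1/2} (∇ ∘ ∇ ∘ (E_{1} + (1/2)θ)) f = -30x - 15
∇ (∇ ∘ ∇ ∘ (E_{1} + (1/2)θ)) f = -120x + 120
S_{-1/2} ∇ (∇ ∘ ∇ ∘ (E_{1} + (1/2)θ)) f = 60x + 120
[∇, S_{-1/2}] (∇ ∘ ∇ ∘ (E_{1} + (1/2)θ)) f = -90x - 135

the image equals g(x) = -90x - 135


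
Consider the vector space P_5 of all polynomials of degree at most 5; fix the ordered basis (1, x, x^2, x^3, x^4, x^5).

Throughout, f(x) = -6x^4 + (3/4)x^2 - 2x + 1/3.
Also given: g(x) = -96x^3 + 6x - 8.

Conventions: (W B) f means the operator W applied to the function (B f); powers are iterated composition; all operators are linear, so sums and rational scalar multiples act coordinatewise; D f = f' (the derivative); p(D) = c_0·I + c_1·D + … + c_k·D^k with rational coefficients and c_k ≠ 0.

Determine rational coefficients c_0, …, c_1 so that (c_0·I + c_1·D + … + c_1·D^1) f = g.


D^0 f = -6x^4 + (3/4)x^2 - 2x + 1/3
D^1 f = -24x^3 + (3/2)x - 2
matching coefficients of g against c_0 f + c_1 Df + … from the top degree down determines the c_i
solution: c_0 = 0, c_1 = 4

p(D) = 4·D, i.e. c_0 = 0, c_1 = 4


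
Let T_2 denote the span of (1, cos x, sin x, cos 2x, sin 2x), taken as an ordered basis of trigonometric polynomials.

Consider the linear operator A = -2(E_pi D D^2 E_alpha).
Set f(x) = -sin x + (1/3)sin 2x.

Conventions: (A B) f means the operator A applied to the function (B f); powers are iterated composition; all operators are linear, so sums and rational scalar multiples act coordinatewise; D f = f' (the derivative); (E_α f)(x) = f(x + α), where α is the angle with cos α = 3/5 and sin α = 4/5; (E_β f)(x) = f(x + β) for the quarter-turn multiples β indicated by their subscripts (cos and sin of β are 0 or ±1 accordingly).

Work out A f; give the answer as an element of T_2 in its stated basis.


E_alpha f = -(4/5)cos x - (3/5)sin x + (8/25)cos 2x - (7/75)sin 2x
D E_alpha f = -(3/5)cos x + (4/5)sin x - (14/75)cos 2x - (16/25)sin 2x
D D E_alpha f = (4/5)cos x + (3/5)sin x - (32/25)cos 2x + (28/75)sin 2x
D D^2 E_alpha f = (3/5)cos x - (4/5)sin x + (56/75)cos 2x + (64/25)sin 2x
E_pi D D^2 E_alpha f = -(3/5)cos x + (4/5)sin x + (56/75)cos 2x + (64/25)sin 2x
(-2(E_pi D D^2 E_alpha)) f = (6/5)cos x - (8/5)sin x - (112/75)cos 2x - (128/25)sin 2x

the image equals g(x) = (6/5)cos x - (8/5)sin x - (112/75)cos 2x - (128/25)sin 2x


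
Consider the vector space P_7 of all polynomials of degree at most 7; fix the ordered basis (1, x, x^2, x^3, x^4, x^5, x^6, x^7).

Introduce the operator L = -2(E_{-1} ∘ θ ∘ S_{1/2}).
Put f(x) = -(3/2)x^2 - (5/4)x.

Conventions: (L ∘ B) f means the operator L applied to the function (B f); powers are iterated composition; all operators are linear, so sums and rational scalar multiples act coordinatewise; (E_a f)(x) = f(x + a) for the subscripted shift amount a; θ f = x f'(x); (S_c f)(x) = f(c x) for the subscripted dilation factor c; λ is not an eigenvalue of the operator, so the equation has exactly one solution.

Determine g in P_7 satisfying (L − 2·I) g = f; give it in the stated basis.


write g with unknown coordinates in the stated basis and equate coefficients in (L − 2·I) g = f
solving from the highest basis element down gives g = (1/2)x^2 + (3/4)x + 1/8
check: L g = -(1/2)x^2 + (1/4)x + 1/4
so L g − 2·g = -(3/2)x^2 - (5/4)x = f ✓

g(x) = (1/2)x^2 + (3/4)x + 1/8


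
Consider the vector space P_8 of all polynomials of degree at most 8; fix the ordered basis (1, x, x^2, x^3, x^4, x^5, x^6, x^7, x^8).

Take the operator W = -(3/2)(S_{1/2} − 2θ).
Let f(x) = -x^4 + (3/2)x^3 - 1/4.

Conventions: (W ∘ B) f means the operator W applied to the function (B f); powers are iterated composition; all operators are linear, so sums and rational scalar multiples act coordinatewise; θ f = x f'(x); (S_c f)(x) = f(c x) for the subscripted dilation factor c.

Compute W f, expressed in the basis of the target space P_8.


S_{1/2} f = -(1/16)x^4 + (3/16)x^3 - 1/4
θ f = -4x^4 + (9/2)x^3
(-2θ) f = 8x^4 - 9x^3
(S_{1/2} − 2θ) f = (127/16)x^4 - (141/16)x^3 - 1/4
(-(3/2)(S_{1/2} − 2θ)) f = -(381/32)x^4 + (423/32)x^3 + 3/8

the image equals g(x) = -(381/32)x^4 + (423/32)x^3 + 3/8


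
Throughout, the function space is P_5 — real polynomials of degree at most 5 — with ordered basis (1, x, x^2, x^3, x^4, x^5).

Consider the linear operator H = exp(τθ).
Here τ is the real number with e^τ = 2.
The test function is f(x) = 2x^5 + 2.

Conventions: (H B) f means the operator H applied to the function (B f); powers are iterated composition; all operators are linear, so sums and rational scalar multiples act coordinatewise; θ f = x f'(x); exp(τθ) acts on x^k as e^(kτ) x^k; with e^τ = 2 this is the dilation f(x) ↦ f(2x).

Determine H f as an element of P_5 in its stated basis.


exp(τθ) x^k = e^(kτ) x^k; with e^τ = 2 this sends x^k to 2^k x^k
x^5 ↦ 32 x^5
applying this coordinatewise to f: exp(τθ) f = 64x^5 + 2

g(x) = 64x^5 + 2


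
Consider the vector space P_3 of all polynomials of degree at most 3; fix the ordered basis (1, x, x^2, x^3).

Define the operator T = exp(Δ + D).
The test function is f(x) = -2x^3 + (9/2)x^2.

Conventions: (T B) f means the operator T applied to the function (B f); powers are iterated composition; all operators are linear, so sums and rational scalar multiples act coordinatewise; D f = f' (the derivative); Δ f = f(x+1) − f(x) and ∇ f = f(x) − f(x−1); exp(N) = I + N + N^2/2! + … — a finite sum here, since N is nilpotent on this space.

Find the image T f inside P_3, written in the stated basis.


order-1 term: -12x^2 + 12x + 5/2
order-2 term: -24x + 6
order-3 term: -16
the series for exp(Δ + D) f terminates at order 3
exp(Δ + D) f = -2x^3 - (15/2)x^2 - 12x - 15/2

the image equals g(x) = -2x^3 - (15/2)x^2 - 12x - 15/2


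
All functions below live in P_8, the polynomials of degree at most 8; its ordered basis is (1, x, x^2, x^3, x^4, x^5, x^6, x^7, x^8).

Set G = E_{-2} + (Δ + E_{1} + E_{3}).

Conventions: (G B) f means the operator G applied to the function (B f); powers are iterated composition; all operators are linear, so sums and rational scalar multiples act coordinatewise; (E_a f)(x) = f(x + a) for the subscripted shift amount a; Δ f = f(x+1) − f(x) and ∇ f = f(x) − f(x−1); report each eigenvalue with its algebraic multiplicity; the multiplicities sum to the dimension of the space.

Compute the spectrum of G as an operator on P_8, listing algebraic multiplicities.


image of 1: 3
image of x: 3x + 3
image of x^2: 3x^2 + 6x + 15
image of x^3: 3x^3 + 9x^2 + 45x + 21
image of x^4: 3x^4 + 12x^3 + 90x^2 + 84x + 99
image of x^5: 3x^5 + 15x^4 + 150x^3 + 210x^2 + 495x + 213
image of x^6: 3x^6 + 18x^5 + 225x^4 + 420x^3 + 1485x^2 + 1278x + 795
image of x^7: 3x^7 + 21x^6 + 315x^5 + 735x^4 + 3465x^3 + 4473x^2 + 5565x + 2061
image of x^8: 3x^8 + 24x^7 + 420x^6 + 1176x^5 + 6930x^4 + 11928x^3 + 22260x^2 + 16488x + 6819
the matrix is upper triangular; its diagonal is (3, 3, 3, 3, 3, 3, 3, 3, 3)
for a triangular matrix the eigenvalues are the diagonal entries, with algebraic multiplicity their repetition count

λ = 3 (multiplicity 9)


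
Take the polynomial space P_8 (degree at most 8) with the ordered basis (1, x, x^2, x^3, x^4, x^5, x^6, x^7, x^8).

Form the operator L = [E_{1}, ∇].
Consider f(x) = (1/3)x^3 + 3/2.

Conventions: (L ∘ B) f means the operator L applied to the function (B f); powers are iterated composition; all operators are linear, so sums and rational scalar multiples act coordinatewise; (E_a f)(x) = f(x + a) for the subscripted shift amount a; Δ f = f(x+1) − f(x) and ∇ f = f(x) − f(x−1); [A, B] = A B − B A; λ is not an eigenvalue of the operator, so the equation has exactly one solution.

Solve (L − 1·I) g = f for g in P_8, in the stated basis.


write g with unknown coordinates in the stated basis and equate coefficients in (L − 1·I) g = f
solving from the highest basis element down gives g = -(1/3)x^3 - 3/2
check: L g = 0
so L g − 1·g = (1/3)x^3 + 3/2 = f ✓

the image equals g(x) = -(1/3)x^3 - 3/2


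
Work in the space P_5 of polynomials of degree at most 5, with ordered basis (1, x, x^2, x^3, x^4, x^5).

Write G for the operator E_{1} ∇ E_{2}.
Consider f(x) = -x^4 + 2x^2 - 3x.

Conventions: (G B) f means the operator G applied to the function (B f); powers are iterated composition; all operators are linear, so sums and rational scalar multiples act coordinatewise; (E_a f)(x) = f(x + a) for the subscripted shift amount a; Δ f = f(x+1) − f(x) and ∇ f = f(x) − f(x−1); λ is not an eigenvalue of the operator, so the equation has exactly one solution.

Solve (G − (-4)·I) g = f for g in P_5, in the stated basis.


g(x) = -(1/4)x^4 + (1/4)x^3 + (35/16)x^2 + (63/32)x - 45/128

write g with unknown coordinates in the stated basis and equate coefficients in (G − (-4)·I) g = f
solving from the highest basis element down gives g = -(1/4)x^4 + (1/4)x^3 + (35/16)x^2 + (63/32)x - 45/128
check: G g = -x^3 - (27/4)x^2 - (87/8)x + 45/32
so G g − (-4)·g = -x^4 + 2x^2 - 3x = f ✓


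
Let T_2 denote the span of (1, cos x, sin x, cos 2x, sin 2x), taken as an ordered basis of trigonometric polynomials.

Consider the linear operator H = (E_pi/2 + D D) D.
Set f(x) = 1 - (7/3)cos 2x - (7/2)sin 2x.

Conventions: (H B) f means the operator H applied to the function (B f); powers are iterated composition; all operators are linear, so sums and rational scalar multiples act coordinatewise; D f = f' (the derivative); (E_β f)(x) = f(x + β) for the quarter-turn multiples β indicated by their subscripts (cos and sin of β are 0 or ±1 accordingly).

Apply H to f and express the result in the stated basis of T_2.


g(x) = 35cos 2x - (70/3)sin 2x

D f = -7cos 2x + (14/3)sin 2x
E_pi/2 D f = 7cos 2x - (14/3)sin 2x
D D f = (28/3)cos 2x + 14sin 2x
D D D f = 28cos 2x - (56/3)sin 2x
(E_pi/2 + D D) D f = 35cos 2x - (70/3)sin 2x


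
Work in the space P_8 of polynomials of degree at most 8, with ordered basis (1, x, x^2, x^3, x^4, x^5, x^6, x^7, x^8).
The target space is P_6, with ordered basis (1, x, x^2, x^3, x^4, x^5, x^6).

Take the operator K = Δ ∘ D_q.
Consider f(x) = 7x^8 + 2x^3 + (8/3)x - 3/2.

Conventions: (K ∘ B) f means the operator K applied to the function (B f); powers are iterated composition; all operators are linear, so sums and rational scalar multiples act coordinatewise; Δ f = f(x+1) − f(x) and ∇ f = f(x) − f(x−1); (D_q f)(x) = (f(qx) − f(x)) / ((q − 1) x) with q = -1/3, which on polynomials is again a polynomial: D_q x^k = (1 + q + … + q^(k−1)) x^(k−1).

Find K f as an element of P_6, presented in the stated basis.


D_q f = (11480/2187)x^7 + (14/9)x^2 + 8/3
Δ D_q f = (80360/2187)x^6 + (80360/729)x^5 + (401800/2187)x^4 + (401800/2187)x^3 + (80360/729)x^2 + (87164/2187)x + 14882/2187

g(x) = (80360/2187)x^6 + (80360/729)x^5 + (401800/2187)x^4 + (401800/2187)x^3 + (80360/729)x^2 + (87164/2187)x + 14882/2187


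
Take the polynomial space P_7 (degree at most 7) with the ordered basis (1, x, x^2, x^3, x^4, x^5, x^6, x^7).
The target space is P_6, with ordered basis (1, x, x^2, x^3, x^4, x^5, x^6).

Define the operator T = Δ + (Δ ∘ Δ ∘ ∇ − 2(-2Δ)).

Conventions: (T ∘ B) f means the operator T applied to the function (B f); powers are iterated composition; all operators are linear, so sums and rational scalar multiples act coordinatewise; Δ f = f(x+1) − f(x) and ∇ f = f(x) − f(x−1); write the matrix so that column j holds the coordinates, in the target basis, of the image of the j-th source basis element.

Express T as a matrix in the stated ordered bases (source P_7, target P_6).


the matrix is [[0, 5, 5, 11, 17, 35, 65, 131]; [0, 0, 10, 15, 44, 85, 210, 455]; [0, 0, 0, 15, 30, 110, 255, 735]; [0, 0, 0, 0, 20, 50, 220, 595]; [0, 0, 0, 0, 0, 25, 75, 385]; [0, 0, 0, 0, 0, 0, 30, 105]; [0, 0, 0, 0, 0, 0, 0, 35]] (rows listed top to bottom)

image of 1: 0
image of x: 5
image of x^2: 10x + 5
image of x^3: 15x^2 + 15x + 11
image of x^4: 20x^3 + 30x^2 + 44x + 17
image of x^5: 25x^4 + 50x^3 + 110x^2 + 85x + 35
image of x^6: 30x^5 + 75x^4 + 220x^3 + 255x^2 + 210x + 65
image of x^7: 35x^6 + 105x^5 + 385x^4 + 595x^3 + 735x^2 + 455x + 131
each image's coordinates form column j of the matrix
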